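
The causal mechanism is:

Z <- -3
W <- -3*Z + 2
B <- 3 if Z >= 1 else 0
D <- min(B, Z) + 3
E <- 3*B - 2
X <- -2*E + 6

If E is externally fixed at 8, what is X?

The intervention breaks the incoming arrows to E: E <- 3*B - 2 no longer applies, and E = 8.
X = -2*E + 6  [with E=8]  = -10

-10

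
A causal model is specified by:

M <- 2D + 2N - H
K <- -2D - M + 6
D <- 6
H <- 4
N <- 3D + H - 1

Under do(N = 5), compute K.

-24

do(N=5) replaces the equation N <- 3D + H - 1 with the constant N = 5.
M = 2D + 2N - H  [with D=6, N=5, H=4]  = 18
K = -2D - M + 6  [with D=6, M=18]  = -24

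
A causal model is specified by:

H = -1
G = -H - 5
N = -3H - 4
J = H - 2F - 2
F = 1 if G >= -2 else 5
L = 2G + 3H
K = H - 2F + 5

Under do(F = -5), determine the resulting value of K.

Under do(F=-5), the mechanism F = 1 if G >= -2 else 5 is discarded; F is fixed at -5.
K = H - 2F + 5  [with H=-1, F=-5]  = 14

14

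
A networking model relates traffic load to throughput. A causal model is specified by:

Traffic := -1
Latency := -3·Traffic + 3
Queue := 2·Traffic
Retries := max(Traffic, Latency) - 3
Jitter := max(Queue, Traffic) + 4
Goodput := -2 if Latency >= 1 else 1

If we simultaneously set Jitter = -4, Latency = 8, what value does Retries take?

Setting Jitter = -4, Latency = 8 by intervention discards those variables' equations.
Retries = max(Traffic, Latency) - 3  [with Traffic=-1, Latency=8]  = 5

5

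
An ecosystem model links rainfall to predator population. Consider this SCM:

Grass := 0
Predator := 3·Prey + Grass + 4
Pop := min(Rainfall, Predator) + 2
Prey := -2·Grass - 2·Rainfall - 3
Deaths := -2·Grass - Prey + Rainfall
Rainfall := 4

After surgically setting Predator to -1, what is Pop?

Under do(Predator=-1), the mechanism Predator := 3·Prey + Grass + 4 is discarded; Predator is fixed at -1.
Pop = min(Rainfall, Predator) + 2  [with Rainfall=4, Predator=-1]  = 1

1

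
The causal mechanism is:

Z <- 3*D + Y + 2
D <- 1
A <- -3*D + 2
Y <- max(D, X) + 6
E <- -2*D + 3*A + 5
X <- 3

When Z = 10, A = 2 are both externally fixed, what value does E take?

9

Under do(Z = 10, A = 2), each intervened variable's structural equation is replaced by its fixed value.
E = -2*D + 3*A + 5  [with D=1, A=2]  = 9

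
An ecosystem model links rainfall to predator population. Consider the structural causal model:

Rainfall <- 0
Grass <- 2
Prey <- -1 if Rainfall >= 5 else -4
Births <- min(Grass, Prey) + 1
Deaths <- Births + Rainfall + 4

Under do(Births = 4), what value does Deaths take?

8

Intervening sets Births = 4 and removes its equation (Births <- min(Grass, Prey) + 1).
Deaths = Births + Rainfall + 4  [with Births=4, Rainfall=0]  = 8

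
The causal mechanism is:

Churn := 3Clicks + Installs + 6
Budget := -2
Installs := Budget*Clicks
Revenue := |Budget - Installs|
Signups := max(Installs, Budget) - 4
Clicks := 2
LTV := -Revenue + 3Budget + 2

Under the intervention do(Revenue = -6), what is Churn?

8

do(Revenue=-6) replaces the equation Revenue := |Budget - Installs| with the constant Revenue = -6.
Since Churn is not a descendant of the intervened variable, it is unaffected.
Installs = Budget*Clicks  [with Budget=-2, Clicks=2]  = -4
Churn = 3Clicks + Installs + 6  [with Clicks=2, Installs=-4]  = 8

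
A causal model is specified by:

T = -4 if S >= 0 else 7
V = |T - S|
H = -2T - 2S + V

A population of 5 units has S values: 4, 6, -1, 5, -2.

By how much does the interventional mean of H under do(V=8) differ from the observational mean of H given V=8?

do(V=8) breaks V's dependence on S. With V=8 fixed, H across the units is 8, 4, -4, 6, -2, mean 2.4.
Observing V=8 restricts to units where V's equation naturally yields 8: S ∈ {4, -1}. In that subpopulation H = 8, -4, mean 2.
Difference = 2.4 − 2 = 0.4.

0.4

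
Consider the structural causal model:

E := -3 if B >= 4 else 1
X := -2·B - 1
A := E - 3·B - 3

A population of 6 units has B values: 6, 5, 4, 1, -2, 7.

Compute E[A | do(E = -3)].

-16.5

Under do(E=-3), E's equation is replaced by E=-3 for every unit. Per-unit A: -24, -21, -18, -9, 0, -27. Mean = -16.5.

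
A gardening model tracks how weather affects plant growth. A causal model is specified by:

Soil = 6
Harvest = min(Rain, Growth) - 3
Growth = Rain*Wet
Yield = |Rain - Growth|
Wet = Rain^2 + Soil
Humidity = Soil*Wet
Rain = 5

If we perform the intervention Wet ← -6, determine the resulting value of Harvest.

The intervention breaks the incoming arrows to Wet: Wet = Rain^2 + Soil no longer applies, and Wet = -6.
Growth = Rain*Wet  [with Rain=5, Wet=-6]  = -30
Harvest = min(Rain, Growth) - 3  [with Rain=5, Growth=-30]  = -33

-33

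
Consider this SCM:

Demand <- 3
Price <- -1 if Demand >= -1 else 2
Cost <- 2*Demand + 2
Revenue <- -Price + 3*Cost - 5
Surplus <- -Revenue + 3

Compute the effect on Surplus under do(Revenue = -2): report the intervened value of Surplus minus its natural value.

Intervening sets Revenue = -2 and removes its equation (Revenue <- -Price + 3*Cost - 5).
Surplus = -Revenue + 3  [with Revenue=-2]  = 5
Without intervention: Price = -1 if Demand >= -1 else 2  [with Demand=3]  = -1; Cost = 2*Demand + 2  [with Demand=3]  = 8; Revenue = -Price + 3*Cost - 5  [with Price=-1, Cost=8]  = 20; Surplus = -Revenue + 3  [with Revenue=20]  = -17.
Change = 5 − (-17) = 22.

22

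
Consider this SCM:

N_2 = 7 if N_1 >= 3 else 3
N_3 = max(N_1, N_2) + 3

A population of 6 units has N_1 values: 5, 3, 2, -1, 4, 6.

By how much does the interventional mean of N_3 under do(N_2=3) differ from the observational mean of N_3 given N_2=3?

1

The intervention sets N_2=3 in all 6 units regardless of N_1. Recomputing N_3 per unit gives 8, 6, 6, 6, 7, 9; average 7.
Conditioning on N_2=3 selects the 2 unit(s) with N_1 ∈ {2, -1}. Their N_3 values: 6, 6. Mean = 6.
Difference = 7 − 6 = 1.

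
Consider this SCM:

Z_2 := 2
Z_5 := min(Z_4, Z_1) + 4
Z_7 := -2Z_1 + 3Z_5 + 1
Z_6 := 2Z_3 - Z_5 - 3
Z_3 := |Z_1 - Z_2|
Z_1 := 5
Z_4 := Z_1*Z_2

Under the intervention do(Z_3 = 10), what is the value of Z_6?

8

The intervention breaks the incoming arrows to Z_3: Z_3 := |Z_1 - Z_2| no longer applies, and Z_3 = 10.
Z_4 = Z_1*Z_2  [with Z_1=5, Z_2=2]  = 10
Z_5 = min(Z_4, Z_1) + 4  [with Z_4=10, Z_1=5]  = 9
Z_6 = 2Z_3 - Z_5 - 3  [with Z_3=10, Z_5=9]  = 8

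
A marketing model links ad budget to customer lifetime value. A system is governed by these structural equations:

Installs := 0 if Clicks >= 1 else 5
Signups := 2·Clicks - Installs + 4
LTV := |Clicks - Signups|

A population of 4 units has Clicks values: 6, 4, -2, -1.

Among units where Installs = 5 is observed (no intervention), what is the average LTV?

E[LTV|Installs=5] averages over only the 2 units with Installs=5 (Clicks = -2, -1): LTV = 3, 2, mean 2.5.

2.5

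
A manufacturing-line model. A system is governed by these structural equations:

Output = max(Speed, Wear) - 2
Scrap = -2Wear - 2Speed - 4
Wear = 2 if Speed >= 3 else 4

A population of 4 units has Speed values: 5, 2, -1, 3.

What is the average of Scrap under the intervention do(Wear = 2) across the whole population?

Every unit gets Wear=2 under the intervention. Scrap values become -18, -12, -6, -14; E[Scrap|do(Wear=2)] = -12.5.

-12.5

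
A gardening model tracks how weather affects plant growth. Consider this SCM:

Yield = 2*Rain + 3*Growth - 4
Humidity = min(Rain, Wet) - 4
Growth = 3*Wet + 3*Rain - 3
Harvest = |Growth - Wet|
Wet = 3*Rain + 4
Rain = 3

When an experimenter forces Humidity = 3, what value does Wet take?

The intervention breaks the incoming arrows to Humidity: Humidity = min(Rain, Wet) - 4 no longer applies, and Humidity = 3.
Since Wet is not a descendant of the intervened variable, it is unaffected.
Wet = 3*Rain + 4  [with Rain=3]  = 13

13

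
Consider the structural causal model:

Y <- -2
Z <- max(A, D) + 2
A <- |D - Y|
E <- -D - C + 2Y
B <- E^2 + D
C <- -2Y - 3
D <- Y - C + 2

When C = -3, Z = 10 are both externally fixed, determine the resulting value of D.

The joint intervention fixes C = -3, Z = 10, removing each variable's own equation.
D = Y - C + 2  [with Y=-2, C=-3]  = 3

3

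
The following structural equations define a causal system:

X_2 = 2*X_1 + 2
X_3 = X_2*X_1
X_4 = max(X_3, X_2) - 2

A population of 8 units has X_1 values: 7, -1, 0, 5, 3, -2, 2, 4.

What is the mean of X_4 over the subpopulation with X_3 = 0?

-1

E[X_4|X_3=0] averages over only the 2 units with X_3=0 (X_1 = -1, 0): X_4 = -2, 0, mean -1.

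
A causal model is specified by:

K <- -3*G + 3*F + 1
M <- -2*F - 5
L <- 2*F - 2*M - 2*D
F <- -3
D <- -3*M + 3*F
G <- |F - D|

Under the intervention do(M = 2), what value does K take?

-44

Under do(M=2), the mechanism M <- -2*F - 5 is discarded; M is fixed at 2.
D = -3*M + 3*F  [with M=2, F=-3]  = -15
G = |F - D|  [with F=-3, D=-15]  = 12
K = -3*G + 3*F + 1  [with G=12, F=-3]  = -44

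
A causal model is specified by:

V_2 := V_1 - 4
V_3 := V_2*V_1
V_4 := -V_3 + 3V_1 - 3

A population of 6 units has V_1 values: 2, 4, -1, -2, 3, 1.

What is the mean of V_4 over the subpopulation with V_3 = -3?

Conditioning on V_3=-3 selects the 2 unit(s) with V_1 ∈ {3, 1}. Their V_4 values: 9, 3. Mean = 6.

6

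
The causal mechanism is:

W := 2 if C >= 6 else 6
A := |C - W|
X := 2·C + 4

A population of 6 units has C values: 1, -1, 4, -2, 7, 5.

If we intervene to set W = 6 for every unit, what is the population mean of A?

Under do(W=6), W's equation is replaced by W=6 for every unit. Per-unit A: 5, 7, 2, 8, 1, 1. Mean = 4.

4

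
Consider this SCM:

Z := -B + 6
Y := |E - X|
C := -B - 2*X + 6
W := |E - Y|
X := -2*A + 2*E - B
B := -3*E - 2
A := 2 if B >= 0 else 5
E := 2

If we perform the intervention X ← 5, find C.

Under do(X=5), the mechanism X := -2*A + 2*E - B is discarded; X is fixed at 5.
B = -3*E - 2  [with E=2]  = -8
C = -B - 2*X + 6  [with B=-8, X=5]  = 4

4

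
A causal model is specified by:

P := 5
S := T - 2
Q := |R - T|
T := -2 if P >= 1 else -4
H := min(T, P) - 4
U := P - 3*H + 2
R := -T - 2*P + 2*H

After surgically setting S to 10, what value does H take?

Under do(S=10), the mechanism S := T - 2 is discarded; S is fixed at 10.
Since H is not a descendant of the intervened variable, it is unaffected.
T = -2 if P >= 1 else -4  [with P=5]  = -2
H = min(T, P) - 4  [with T=-2, P=5]  = -6

-6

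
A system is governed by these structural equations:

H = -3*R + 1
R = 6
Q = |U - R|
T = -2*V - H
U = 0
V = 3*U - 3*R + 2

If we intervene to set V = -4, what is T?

Intervening sets V = -4 and removes its equation (V = 3*U - 3*R + 2).
H = -3*R + 1  [with R=6]  = -17
T = -2*V - H  [with V=-4, H=-17]  = 25

25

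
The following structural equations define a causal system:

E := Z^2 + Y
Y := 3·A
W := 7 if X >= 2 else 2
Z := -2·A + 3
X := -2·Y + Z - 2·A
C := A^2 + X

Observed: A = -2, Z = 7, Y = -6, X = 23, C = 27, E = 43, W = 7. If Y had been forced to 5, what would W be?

The intervention breaks the incoming arrows to Y: Y := 3·A no longer applies, and Y = 5.
Z = -2·A + 3  [with A=-2]  = 7
X = -2·Y + Z - 2·A  [with Y=5, Z=7, A=-2]  = 1
W = 7 if X >= 2 else 2  [with X=1]  = 2

2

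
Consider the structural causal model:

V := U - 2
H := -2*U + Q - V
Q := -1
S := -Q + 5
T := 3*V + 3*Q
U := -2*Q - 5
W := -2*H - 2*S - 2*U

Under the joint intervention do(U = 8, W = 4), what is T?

15

Setting U = 8, W = 4 by intervention discards those variables' equations.
V = U - 2  [with U=8]  = 6
T = 3*V + 3*Q  [with V=6, Q=-1]  = 15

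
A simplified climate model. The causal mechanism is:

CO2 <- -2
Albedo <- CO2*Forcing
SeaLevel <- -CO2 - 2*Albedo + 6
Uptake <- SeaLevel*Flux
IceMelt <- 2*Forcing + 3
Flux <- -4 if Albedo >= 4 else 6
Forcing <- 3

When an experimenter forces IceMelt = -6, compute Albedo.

-6

The intervention breaks the incoming arrows to IceMelt: IceMelt <- 2*Forcing + 3 no longer applies, and IceMelt = -6.
Albedo is not downstream of the intervention, so its value is determined by the original equations.
Albedo = CO2*Forcing  [with CO2=-2, Forcing=3]  = -6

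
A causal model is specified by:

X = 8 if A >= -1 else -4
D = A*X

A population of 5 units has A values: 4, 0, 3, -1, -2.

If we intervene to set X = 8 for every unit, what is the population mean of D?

Under do(X=8), X's equation is replaced by X=8 for every unit. Per-unit D: 32, 0, 24, -8, -16. Mean = 6.4.

6.4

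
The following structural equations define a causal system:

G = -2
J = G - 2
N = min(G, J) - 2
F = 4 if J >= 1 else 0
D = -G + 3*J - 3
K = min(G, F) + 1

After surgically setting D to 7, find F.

0

The intervention breaks the incoming arrows to D: D = -G + 3*J - 3 no longer applies, and D = 7.
Since F is not a descendant of the intervened variable, it is unaffected.
J = G - 2  [with G=-2]  = -4
F = 4 if J >= 1 else 0  [with J=-4]  = 0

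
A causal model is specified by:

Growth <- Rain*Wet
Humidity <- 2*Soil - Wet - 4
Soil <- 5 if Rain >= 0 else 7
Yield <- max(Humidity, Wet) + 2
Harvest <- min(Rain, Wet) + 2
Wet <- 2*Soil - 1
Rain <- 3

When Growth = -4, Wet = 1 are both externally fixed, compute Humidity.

5

The joint intervention fixes Growth = -4, Wet = 1, removing each variable's own equation.
Soil = 5 if Rain >= 0 else 7  [with Rain=3]  = 5
Humidity = 2*Soil - Wet - 4  [with Soil=5, Wet=1]  = 5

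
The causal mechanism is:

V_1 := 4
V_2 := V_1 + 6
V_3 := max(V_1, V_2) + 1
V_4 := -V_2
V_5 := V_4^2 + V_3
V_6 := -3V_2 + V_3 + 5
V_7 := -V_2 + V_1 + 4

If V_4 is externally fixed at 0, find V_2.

10

The intervention breaks the incoming arrows to V_4: V_4 := -V_2 no longer applies, and V_4 = 0.
Since V_2 is not a descendant of the intervened variable, it is unaffected.
V_2 = V_1 + 6  [with V_1=4]  = 10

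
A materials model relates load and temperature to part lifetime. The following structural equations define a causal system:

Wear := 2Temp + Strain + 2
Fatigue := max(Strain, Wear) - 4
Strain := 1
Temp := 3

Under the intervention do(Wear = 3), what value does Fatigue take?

-1

The intervention breaks the incoming arrows to Wear: Wear := 2Temp + Strain + 2 no longer applies, and Wear = 3.
Fatigue = max(Strain, Wear) - 4  [with Strain=1, Wear=3]  = -1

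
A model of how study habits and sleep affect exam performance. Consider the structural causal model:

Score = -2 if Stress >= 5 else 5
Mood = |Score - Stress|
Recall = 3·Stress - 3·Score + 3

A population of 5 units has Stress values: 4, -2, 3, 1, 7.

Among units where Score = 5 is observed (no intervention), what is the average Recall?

E[Recall|Score=5] averages over only the 4 units with Score=5 (Stress = 4, -2, 3, 1): Recall = 0, -18, -3, -9, mean -7.5.

-7.5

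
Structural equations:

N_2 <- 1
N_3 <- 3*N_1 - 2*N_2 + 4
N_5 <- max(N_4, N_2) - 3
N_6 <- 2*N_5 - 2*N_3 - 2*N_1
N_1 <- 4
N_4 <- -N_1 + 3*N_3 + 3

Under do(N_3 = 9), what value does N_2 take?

1

Under do(N_3=9), the mechanism N_3 <- 3*N_1 - 2*N_2 + 4 is discarded; N_3 is fixed at 9.
Since N_2 is not a descendant of the intervened variable, it is unaffected.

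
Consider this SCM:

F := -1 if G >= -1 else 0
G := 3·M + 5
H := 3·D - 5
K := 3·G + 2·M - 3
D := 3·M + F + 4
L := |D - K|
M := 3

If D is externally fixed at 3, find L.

42

Under do(D=3), the mechanism D := 3·M + F + 4 is discarded; D is fixed at 3.
G = 3·M + 5  [with M=3]  = 14
K = 3·G + 2·M - 3  [with G=14, M=3]  = 45
L = |D - K|  [with D=3, K=45]  = 42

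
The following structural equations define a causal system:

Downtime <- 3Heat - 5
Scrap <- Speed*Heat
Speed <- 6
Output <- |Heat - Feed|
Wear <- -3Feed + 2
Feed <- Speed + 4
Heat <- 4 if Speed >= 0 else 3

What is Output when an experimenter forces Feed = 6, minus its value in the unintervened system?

-4

Under do(Feed=6), the mechanism Feed <- Speed + 4 is discarded; Feed is fixed at 6.
Heat = 4 if Speed >= 0 else 3  [with Speed=6]  = 4
Output = |Heat - Feed|  [with Heat=4, Feed=6]  = 2
Without intervention: Feed = Speed + 4  [with Speed=6]  = 10; Heat = 4 if Speed >= 0 else 3  [with Speed=6]  = 4; Output = |Heat - Feed|  [with Heat=4, Feed=10]  = 6.
Change = 2 − 6 = -4.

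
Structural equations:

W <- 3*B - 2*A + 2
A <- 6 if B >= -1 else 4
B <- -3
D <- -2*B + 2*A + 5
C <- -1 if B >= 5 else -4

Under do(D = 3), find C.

Intervening sets D = 3 and removes its equation (D <- -2*B + 2*A + 5).
No directed path runs from D to C, so C keeps its natural value.
C = -1 if B >= 5 else -4  [with B=-3]  = -4

-4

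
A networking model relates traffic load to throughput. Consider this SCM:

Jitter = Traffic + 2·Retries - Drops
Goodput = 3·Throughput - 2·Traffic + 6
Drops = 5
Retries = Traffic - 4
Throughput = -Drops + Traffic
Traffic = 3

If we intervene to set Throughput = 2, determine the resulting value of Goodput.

6

The intervention breaks the incoming arrows to Throughput: Throughput = -Drops + Traffic no longer applies, and Throughput = 2.
Goodput = 3·Throughput - 2·Traffic + 6  [with Throughput=2, Traffic=3]  = 6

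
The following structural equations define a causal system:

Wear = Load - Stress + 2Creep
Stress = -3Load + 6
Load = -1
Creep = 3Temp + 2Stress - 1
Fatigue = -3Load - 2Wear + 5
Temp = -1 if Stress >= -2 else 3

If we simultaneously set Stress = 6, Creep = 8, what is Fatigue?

The joint intervention fixes Stress = 6, Creep = 8, removing each variable's own equation.
Wear = Load - Stress + 2Creep  [with Load=-1, Stress=6, Creep=8]  = 9
Fatigue = -3Load - 2Wear + 5  [with Load=-1, Wear=9]  = -10

-10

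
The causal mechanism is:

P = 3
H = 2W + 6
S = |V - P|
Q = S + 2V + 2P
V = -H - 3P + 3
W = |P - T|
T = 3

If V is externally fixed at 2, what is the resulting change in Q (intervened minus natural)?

Under do(V=2), the mechanism V = -H - 3P + 3 is discarded; V is fixed at 2.
S = |V - P|  [with V=2, P=3]  = 1
Q = S + 2V + 2P  [with S=1, V=2, P=3]  = 11
Without intervention: W = |P - T|  [with P=3, T=3]  = 0; H = 2W + 6  [with W=0]  = 6; V = -H - 3P + 3  [with H=6, P=3]  = -12; S = |V - P|  [with V=-12, P=3]  = 15; Q = S + 2V + 2P  [with S=15, V=-12, P=3]  = -3.
Change = 11 − (-3) = 14.

14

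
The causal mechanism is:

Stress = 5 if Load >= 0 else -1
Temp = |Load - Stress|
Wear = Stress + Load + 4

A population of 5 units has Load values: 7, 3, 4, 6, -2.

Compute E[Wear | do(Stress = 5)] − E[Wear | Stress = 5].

Under do(Stress=5), Stress's equation is replaced by Stress=5 for every unit. Per-unit Wear: 16, 12, 13, 15, 7. Mean = 12.6.
E[Wear|Stress=5] averages over only the 4 units with Stress=5 (Load = 7, 3, 4, 6): Wear = 16, 12, 13, 15, mean 14.
Difference = 12.6 − 14 = -1.4.

-1.4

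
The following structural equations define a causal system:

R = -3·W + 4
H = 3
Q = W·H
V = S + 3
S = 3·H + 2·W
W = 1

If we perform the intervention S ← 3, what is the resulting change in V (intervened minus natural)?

Intervening sets S = 3 and removes its equation (S = 3·H + 2·W).
V = S + 3  [with S=3]  = 6
Without intervention: S = 3·H + 2·W  [with H=3, W=1]  = 11; V = S + 3  [with S=11]  = 14.
Change = 6 − 14 = -8.

-8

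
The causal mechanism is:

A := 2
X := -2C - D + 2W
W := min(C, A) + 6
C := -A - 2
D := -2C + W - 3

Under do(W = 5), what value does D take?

10

The intervention breaks the incoming arrows to W: W := min(C, A) + 6 no longer applies, and W = 5.
C = -A - 2  [with A=2]  = -4
D = -2C + W - 3  [with C=-4, W=5]  = 10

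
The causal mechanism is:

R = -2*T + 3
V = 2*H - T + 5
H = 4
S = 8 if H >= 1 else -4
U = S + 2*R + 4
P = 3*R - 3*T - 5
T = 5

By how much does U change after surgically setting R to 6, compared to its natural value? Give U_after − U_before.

Under do(R=6), the mechanism R = -2*T + 3 is discarded; R is fixed at 6.
S = 8 if H >= 1 else -4  [with H=4]  = 8
U = S + 2*R + 4  [with S=8, R=6]  = 24
Without intervention: S = 8 if H >= 1 else -4  [with H=4]  = 8; R = -2*T + 3  [with T=5]  = -7; U = S + 2*R + 4  [with S=8, R=-7]  = -2.
Change = 24 − (-2) = 26.

26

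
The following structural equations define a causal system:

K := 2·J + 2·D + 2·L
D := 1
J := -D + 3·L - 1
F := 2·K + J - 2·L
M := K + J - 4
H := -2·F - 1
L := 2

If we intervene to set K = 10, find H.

Under do(K=10), the mechanism K := 2·J + 2·D + 2·L is discarded; K is fixed at 10.
J = -D + 3·L - 1  [with D=1, L=2]  = 4
F = 2·K + J - 2·L  [with K=10, J=4, L=2]  = 20
H = -2·F - 1  [with F=20]  = -41

-41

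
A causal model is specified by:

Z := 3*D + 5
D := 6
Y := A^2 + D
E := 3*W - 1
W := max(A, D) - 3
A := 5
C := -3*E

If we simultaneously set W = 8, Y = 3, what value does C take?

-69

Under do(W = 8, Y = 3), each intervened variable's structural equation is replaced by its fixed value.
E = 3*W - 1  [with W=8]  = 23
C = -3*E  [with E=23]  = -69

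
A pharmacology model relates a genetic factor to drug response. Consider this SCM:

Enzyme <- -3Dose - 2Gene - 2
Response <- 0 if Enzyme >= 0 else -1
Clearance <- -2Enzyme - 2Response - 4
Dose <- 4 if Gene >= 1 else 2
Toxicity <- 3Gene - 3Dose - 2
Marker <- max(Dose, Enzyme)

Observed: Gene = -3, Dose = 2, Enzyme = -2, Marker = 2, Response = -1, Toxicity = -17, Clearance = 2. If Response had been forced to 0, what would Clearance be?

Under do(Response=0), the mechanism Response <- 0 if Enzyme >= 0 else -1 is discarded; Response is fixed at 0.
Dose = 4 if Gene >= 1 else 2  [with Gene=-3]  = 2
Enzyme = -3Dose - 2Gene - 2  [with Dose=2, Gene=-3]  = -2
Clearance = -2Enzyme - 2Response - 4  [with Enzyme=-2, Response=0]  = 0

0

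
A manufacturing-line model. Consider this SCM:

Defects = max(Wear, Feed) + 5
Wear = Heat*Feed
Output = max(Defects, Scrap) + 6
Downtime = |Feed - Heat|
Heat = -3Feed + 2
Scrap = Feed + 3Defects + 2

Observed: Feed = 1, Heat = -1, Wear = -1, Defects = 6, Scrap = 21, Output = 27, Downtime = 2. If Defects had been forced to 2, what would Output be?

Under do(Defects=2), the mechanism Defects = max(Wear, Feed) + 5 is discarded; Defects is fixed at 2.
Scrap = Feed + 3Defects + 2  [with Feed=1, Defects=2]  = 9
Output = max(Defects, Scrap) + 6  [with Defects=2, Scrap=9]  = 15

15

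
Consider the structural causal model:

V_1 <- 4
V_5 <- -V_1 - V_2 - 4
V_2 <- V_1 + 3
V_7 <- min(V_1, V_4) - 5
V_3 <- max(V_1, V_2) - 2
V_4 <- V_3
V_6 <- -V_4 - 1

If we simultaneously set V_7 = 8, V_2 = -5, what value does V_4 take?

Under do(V_7 = 8, V_2 = -5), each intervened variable's structural equation is replaced by its fixed value.
V_3 = max(V_1, V_2) - 2  [with V_1=4, V_2=-5]  = 2
V_4 = V_3  [with V_3=2]  = 2

2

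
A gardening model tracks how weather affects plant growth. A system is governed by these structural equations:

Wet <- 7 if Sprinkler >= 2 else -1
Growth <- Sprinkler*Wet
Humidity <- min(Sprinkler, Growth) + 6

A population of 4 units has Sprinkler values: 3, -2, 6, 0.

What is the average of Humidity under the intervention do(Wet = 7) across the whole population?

The intervention sets Wet=7 in all 4 units regardless of Sprinkler. Recomputing Humidity per unit gives 9, -8, 12, 6; average 4.75.

4.75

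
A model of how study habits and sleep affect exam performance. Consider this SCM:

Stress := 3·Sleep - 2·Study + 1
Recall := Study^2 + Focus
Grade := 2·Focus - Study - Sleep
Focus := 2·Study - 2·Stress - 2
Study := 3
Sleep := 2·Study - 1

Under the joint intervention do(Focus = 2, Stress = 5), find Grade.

The joint intervention fixes Focus = 2, Stress = 5, removing each variable's own equation.
Sleep = 2·Study - 1  [with Study=3]  = 5
Grade = 2·Focus - Study - Sleep  [with Focus=2, Study=3, Sleep=5]  = -4

-4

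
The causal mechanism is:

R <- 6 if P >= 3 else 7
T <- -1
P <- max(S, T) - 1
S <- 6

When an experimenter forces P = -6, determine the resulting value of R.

7

The intervention breaks the incoming arrows to P: P <- max(S, T) - 1 no longer applies, and P = -6.
R = 6 if P >= 3 else 7  [with P=-6]  = 7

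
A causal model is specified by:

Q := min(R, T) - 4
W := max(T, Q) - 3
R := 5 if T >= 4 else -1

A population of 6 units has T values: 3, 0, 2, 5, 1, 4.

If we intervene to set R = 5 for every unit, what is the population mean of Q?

-1.5

Every unit gets R=5 under the intervention. Q values become -1, -4, -2, 1, -3, 0; E[Q|do(R=5)] = -1.5.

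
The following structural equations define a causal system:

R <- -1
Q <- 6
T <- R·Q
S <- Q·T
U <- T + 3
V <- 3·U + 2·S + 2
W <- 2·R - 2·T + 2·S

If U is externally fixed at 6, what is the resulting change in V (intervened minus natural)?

The intervention breaks the incoming arrows to U: U <- T + 3 no longer applies, and U = 6.
T = R·Q  [with R=-1, Q=6]  = -6
S = Q·T  [with Q=6, T=-6]  = -36
V = 3·U + 2·S + 2  [with U=6, S=-36]  = -52
Without intervention: T = R·Q  [with R=-1, Q=6]  = -6; S = Q·T  [with Q=6, T=-6]  = -36; U = T + 3  [with T=-6]  = -3; V = 3·U + 2·S + 2  [with U=-3, S=-36]  = -79.
Change = -52 − (-79) = 27.

27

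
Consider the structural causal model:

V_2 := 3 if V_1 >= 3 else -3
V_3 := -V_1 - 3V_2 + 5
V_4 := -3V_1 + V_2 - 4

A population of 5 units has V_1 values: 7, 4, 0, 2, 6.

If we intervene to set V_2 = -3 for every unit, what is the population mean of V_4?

do(V_2=-3) breaks V_2's dependence on V_1. With V_2=-3 fixed, V_4 across the units is -28, -19, -7, -13, -25, mean -18.4.

-18.4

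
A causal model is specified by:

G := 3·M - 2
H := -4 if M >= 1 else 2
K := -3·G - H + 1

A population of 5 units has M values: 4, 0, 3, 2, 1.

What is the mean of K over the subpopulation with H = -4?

-11.5

Conditioning on H=-4 selects the 4 unit(s) with M ∈ {4, 3, 2, 1}. Their K values: -25, -16, -7, 2. Mean = -11.5.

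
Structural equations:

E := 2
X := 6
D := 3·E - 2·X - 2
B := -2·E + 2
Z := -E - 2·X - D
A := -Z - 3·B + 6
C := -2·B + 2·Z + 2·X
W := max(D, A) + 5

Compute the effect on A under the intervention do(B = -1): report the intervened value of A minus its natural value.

Under do(B=-1), the mechanism B := -2·E + 2 is discarded; B is fixed at -1.
D = 3·E - 2·X - 2  [with E=2, X=6]  = -8
Z = -E - 2·X - D  [with E=2, X=6, D=-8]  = -6
A = -Z - 3·B + 6  [with Z=-6, B=-1]  = 15
Without intervention: D = 3·E - 2·X - 2  [with E=2, X=6]  = -8; B = -2·E + 2  [with E=2]  = -2; Z = -E - 2·X - D  [with E=2, X=6, D=-8]  = -6; A = -Z - 3·B + 6  [with Z=-6, B=-2]  = 18.
Change = 15 − 18 = -3.

-3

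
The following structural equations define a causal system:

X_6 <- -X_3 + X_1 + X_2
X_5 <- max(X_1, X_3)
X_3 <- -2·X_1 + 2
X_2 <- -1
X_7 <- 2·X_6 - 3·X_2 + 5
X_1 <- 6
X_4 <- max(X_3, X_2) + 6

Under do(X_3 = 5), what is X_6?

0

The intervention breaks the incoming arrows to X_3: X_3 <- -2·X_1 + 2 no longer applies, and X_3 = 5.
X_6 = -X_3 + X_1 + X_2  [with X_3=5, X_1=6, X_2=-1]  = 0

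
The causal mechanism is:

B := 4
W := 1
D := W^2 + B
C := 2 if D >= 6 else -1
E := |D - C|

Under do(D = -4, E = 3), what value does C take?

-1

The joint intervention fixes D = -4, E = 3, removing each variable's own equation.
C = 2 if D >= 6 else -1  [with D=-4]  = -1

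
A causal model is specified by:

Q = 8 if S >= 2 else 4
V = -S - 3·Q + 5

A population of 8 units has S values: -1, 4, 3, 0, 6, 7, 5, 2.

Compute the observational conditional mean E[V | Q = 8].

E[V|Q=8] averages over only the 6 units with Q=8 (S = 4, 3, 6, 7, 5, 2): V = -23, -22, -25, -26, -24, -21, mean -23.5.

-23.5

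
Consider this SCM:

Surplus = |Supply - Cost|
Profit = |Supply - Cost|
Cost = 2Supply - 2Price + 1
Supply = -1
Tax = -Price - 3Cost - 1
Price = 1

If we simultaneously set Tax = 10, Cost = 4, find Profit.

The joint intervention fixes Tax = 10, Cost = 4, removing each variable's own equation.
Profit = |Supply - Cost|  [with Supply=-1, Cost=4]  = 5

5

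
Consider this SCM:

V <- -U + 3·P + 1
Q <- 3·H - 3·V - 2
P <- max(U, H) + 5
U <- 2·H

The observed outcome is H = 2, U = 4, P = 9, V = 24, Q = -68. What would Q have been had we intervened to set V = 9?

Intervening sets V = 9 and removes its equation (V <- -U + 3·P + 1).
Q = 3·H - 3·V - 2  [with H=2, V=9]  = -23

-23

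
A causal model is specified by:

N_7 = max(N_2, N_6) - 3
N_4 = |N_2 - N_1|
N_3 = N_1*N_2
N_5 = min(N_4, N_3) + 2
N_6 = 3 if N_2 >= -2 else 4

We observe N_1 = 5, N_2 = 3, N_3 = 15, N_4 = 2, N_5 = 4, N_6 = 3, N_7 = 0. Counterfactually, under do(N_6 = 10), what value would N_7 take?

7

Intervening sets N_6 = 10 and removes its equation (N_6 = 3 if N_2 >= -2 else 4).
N_7 = max(N_2, N_6) - 3  [with N_2=3, N_6=10]  = 7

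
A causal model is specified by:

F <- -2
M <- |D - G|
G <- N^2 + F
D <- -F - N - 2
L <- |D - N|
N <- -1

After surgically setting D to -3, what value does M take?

2

The intervention breaks the incoming arrows to D: D <- -F - N - 2 no longer applies, and D = -3.
G = N^2 + F  [with N=-1, F=-2]  = -1
M = |D - G|  [with D=-3, G=-1]  = 2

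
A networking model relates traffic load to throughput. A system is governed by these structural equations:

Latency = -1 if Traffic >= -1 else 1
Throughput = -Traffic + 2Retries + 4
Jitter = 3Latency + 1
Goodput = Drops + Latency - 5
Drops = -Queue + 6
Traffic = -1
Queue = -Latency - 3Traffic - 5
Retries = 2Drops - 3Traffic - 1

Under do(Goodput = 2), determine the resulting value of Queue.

Under do(Goodput=2), the mechanism Goodput = Drops + Latency - 5 is discarded; Goodput is fixed at 2.
No directed path runs from Goodput to Queue, so Queue keeps its natural value.
Latency = -1 if Traffic >= -1 else 1  [with Traffic=-1]  = -1
Queue = -Latency - 3Traffic - 5  [with Latency=-1, Traffic=-1]  = -1

-1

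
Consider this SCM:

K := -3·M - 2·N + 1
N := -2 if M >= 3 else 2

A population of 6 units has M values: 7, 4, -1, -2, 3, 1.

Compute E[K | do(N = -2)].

Under do(N=-2), N's equation is replaced by N=-2 for every unit. Per-unit K: -16, -7, 8, 11, -4, 2. Mean = -1.

-1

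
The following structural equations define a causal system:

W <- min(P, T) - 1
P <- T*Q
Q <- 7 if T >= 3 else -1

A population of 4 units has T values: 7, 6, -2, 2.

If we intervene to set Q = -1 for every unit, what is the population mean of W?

-5.25

do(Q=-1) breaks Q's dependence on T. With Q=-1 fixed, W across the units is -8, -7, -3, -3, mean -5.25.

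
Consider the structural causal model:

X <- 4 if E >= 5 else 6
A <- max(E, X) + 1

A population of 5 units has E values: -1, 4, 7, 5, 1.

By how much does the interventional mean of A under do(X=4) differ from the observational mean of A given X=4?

Under do(X=4), X's equation is replaced by X=4 for every unit. Per-unit A: 5, 5, 8, 6, 5. Mean = 5.8.
Observing X=4 restricts to units where X's equation naturally yields 4: E ∈ {7, 5}. In that subpopulation A = 8, 6, mean 7.
Difference = 5.8 − 7 = -1.2.

-1.2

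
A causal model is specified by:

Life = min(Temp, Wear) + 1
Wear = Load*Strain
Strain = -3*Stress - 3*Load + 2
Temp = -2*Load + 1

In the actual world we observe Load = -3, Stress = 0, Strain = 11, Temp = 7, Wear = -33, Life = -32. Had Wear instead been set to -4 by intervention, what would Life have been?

-3

The intervention breaks the incoming arrows to Wear: Wear = Load*Strain no longer applies, and Wear = -4.
Temp = -2*Load + 1  [with Load=-3]  = 7
Life = min(Temp, Wear) + 1  [with Temp=7, Wear=-4]  = -3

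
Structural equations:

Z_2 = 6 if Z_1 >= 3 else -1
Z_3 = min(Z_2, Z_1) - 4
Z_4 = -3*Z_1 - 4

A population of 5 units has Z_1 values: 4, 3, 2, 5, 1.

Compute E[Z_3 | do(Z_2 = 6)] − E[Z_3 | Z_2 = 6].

do(Z_2=6) breaks Z_2's dependence on Z_1. With Z_2=6 fixed, Z_3 across the units is 0, -1, -2, 1, -3, mean -1.
Observing Z_2=6 restricts to units where Z_2's equation naturally yields 6: Z_1 ∈ {4, 3, 5}. In that subpopulation Z_3 = 0, -1, 1, mean 0.
Difference = -1 − 0 = -1.

-1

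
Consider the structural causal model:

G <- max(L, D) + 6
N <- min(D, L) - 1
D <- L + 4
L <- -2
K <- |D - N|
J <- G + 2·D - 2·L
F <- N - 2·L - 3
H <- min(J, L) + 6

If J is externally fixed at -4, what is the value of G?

8

do(J=-4) replaces the equation J <- G + 2·D - 2·L with the constant J = -4.
Since G is not a descendant of the intervened variable, it is unaffected.
D = L + 4  [with L=-2]  = 2
G = max(L, D) + 6  [with L=-2, D=2]  = 8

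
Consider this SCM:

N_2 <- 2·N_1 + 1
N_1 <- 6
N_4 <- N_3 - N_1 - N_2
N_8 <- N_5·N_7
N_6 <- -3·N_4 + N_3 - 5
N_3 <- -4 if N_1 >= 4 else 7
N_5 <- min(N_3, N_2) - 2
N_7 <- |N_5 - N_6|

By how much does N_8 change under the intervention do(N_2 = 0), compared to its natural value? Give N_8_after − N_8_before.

234

do(N_2=0) replaces the equation N_2 <- 2·N_1 + 1 with the constant N_2 = 0.
N_3 = -4 if N_1 >= 4 else 7  [with N_1=6]  = -4
N_4 = N_3 - N_1 - N_2  [with N_3=-4, N_1=6, N_2=0]  = -10
N_5 = min(N_3, N_2) - 2  [with N_3=-4, N_2=0]  = -6
N_6 = -3·N_4 + N_3 - 5  [with N_4=-10, N_3=-4]  = 21
N_7 = |N_5 - N_6|  [with N_5=-6, N_6=21]  = 27
N_8 = N_5·N_7  [with N_5=-6, N_7=27]  = -162
Without intervention: N_2 = 2·N_1 + 1  [with N_1=6]  = 13; N_3 = -4 if N_1 >= 4 else 7  [with N_1=6]  = -4; N_4 = N_3 - N_1 - N_2  [with N_3=-4, N_1=6, N_2=13]  = -23; N_5 = min(N_3, N_2) - 2  [with N_3=-4, N_2=13]  = -6; N_6 = -3·N_4 + N_3 - 5  [with N_4=-23, N_3=-4]  = 60; N_7 = |N_5 - N_6|  [with N_5=-6, N_6=60]  = 66; N_8 = N_5·N_7  [with N_5=-6, N_7=66]  = -396.
Change = -162 − (-396) = 234.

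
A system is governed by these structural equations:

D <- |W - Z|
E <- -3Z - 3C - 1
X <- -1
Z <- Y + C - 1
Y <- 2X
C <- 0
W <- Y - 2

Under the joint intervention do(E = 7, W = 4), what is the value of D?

Under do(E = 7, W = 4), each intervened variable's structural equation is replaced by its fixed value.
Y = 2X  [with X=-1]  = -2
Z = Y + C - 1  [with Y=-2, C=0]  = -3
D = |W - Z|  [with W=4, Z=-3]  = 7

7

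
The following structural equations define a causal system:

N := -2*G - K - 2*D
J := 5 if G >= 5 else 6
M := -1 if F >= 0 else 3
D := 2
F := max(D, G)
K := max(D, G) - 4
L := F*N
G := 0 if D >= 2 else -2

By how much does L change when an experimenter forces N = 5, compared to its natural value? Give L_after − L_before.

Under do(N=5), the mechanism N := -2*G - K - 2*D is discarded; N is fixed at 5.
G = 0 if D >= 2 else -2  [with D=2]  = 0
F = max(D, G)  [with D=2, G=0]  = 2
L = F*N  [with F=2, N=5]  = 10
Without intervention: G = 0 if D >= 2 else -2  [with D=2]  = 0; K = max(D, G) - 4  [with D=2, G=0]  = -2; N = -2*G - K - 2*D  [with G=0, K=-2, D=2]  = -2; F = max(D, G)  [with D=2, G=0]  = 2; L = F*N  [with F=2, N=-2]  = -4.
Change = 10 − (-4) = 14.

14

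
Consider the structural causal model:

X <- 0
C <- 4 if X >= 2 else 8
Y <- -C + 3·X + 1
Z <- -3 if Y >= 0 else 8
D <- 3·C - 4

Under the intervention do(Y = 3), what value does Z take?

The intervention breaks the incoming arrows to Y: Y <- -C + 3·X + 1 no longer applies, and Y = 3.
Z = -3 if Y >= 0 else 8  [with Y=3]  = -3

-3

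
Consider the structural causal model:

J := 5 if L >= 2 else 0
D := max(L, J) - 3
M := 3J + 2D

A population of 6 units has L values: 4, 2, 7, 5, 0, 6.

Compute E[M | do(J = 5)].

Under do(J=5), J's equation is replaced by J=5 for every unit. Per-unit M: 19, 19, 23, 19, 19, 21. Mean = 20.

20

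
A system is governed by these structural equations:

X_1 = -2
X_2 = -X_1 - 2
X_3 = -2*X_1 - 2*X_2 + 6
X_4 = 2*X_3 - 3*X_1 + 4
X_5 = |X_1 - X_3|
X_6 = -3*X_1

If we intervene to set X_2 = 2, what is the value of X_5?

do(X_2=2) replaces the equation X_2 = -X_1 - 2 with the constant X_2 = 2.
X_3 = -2*X_1 - 2*X_2 + 6  [with X_1=-2, X_2=2]  = 6
X_5 = |X_1 - X_3|  [with X_1=-2, X_3=6]  = 8

8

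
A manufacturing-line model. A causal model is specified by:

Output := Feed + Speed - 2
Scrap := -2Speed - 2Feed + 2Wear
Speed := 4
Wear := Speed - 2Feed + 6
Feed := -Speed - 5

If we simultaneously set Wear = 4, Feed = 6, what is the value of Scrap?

-12

The joint intervention fixes Wear = 4, Feed = 6, removing each variable's own equation.
Scrap = -2Speed - 2Feed + 2Wear  [with Speed=4, Feed=6, Wear=4]  = -12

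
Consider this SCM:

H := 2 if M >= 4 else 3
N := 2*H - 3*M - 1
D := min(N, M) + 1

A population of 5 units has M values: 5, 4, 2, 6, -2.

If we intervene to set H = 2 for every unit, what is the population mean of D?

The intervention sets H=2 in all 5 units regardless of M. Recomputing D per unit gives -11, -8, -2, -14, -1; average -7.2.

-7.2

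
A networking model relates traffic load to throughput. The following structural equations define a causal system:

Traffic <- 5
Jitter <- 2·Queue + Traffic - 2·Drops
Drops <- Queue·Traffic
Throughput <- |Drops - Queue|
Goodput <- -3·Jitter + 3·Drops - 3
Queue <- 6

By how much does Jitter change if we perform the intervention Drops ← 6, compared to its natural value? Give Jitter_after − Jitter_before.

The intervention breaks the incoming arrows to Drops: Drops <- Queue·Traffic no longer applies, and Drops = 6.
Jitter = 2·Queue + Traffic - 2·Drops  [with Queue=6, Traffic=5, Drops=6]  = 5
Without intervention: Drops = Queue·Traffic  [with Queue=6, Traffic=5]  = 30; Jitter = 2·Queue + Traffic - 2·Drops  [with Queue=6, Traffic=5, Drops=30]  = -43.
Change = 5 − (-43) = 48.

48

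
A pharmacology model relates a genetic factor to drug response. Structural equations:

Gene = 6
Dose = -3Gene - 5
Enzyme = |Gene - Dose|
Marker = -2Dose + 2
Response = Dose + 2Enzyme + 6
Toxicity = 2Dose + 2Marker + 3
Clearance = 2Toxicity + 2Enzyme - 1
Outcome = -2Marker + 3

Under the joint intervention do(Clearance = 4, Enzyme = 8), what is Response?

-1

Under do(Clearance = 4, Enzyme = 8), each intervened variable's structural equation is replaced by its fixed value.
Dose = -3Gene - 5  [with Gene=6]  = -23
Response = Dose + 2Enzyme + 6  [with Dose=-23, Enzyme=8]  = -1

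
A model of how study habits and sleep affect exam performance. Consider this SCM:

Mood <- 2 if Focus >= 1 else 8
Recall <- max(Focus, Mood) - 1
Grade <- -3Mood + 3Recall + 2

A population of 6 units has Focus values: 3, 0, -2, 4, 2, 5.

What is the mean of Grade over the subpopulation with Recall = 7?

-1

Observing Recall=7 restricts to units where Recall's equation naturally yields 7: Focus ∈ {0, -2}. In that subpopulation Grade = -1, -1, mean -1.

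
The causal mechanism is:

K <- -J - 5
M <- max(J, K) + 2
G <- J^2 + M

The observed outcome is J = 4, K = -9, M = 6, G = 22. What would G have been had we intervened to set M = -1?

The intervention breaks the incoming arrows to M: M <- max(J, K) + 2 no longer applies, and M = -1.
G = J^2 + M  [with J=4, M=-1]  = 15

15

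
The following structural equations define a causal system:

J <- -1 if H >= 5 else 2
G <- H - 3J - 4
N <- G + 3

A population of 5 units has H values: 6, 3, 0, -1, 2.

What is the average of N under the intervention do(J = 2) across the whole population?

-5

Under do(J=2), J's equation is replaced by J=2 for every unit. Per-unit N: -1, -4, -7, -8, -5. Mean = -5.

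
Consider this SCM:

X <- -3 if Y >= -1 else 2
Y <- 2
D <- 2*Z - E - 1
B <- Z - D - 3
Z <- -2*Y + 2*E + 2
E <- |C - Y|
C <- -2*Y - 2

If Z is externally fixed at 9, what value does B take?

-3

Under do(Z=9), the mechanism Z <- -2*Y + 2*E + 2 is discarded; Z is fixed at 9.
C = -2*Y - 2  [with Y=2]  = -6
E = |C - Y|  [with C=-6, Y=2]  = 8
D = 2*Z - E - 1  [with Z=9, E=8]  = 9
B = Z - D - 3  [with Z=9, D=9]  = -3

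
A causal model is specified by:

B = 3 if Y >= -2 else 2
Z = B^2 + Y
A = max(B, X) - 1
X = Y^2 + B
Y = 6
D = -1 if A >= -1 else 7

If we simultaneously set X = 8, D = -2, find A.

The joint intervention fixes X = 8, D = -2, removing each variable's own equation.
B = 3 if Y >= -2 else 2  [with Y=6]  = 3
A = max(B, X) - 1  [with B=3, X=8]  = 7

7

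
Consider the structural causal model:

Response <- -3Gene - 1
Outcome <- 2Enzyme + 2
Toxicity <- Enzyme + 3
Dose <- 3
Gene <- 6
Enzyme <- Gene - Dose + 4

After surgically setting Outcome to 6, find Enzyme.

7

do(Outcome=6) replaces the equation Outcome <- 2Enzyme + 2 with the constant Outcome = 6.
Enzyme is not downstream of the intervention, so its value is determined by the original equations.
Enzyme = Gene - Dose + 4  [with Gene=6, Dose=3]  = 7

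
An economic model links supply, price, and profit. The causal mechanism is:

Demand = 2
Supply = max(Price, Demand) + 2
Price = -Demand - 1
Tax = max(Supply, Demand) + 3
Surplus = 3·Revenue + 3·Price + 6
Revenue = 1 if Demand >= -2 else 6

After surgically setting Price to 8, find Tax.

13

do(Price=8) replaces the equation Price = -Demand - 1 with the constant Price = 8.
Supply = max(Price, Demand) + 2  [with Price=8, Demand=2]  = 10
Tax = max(Supply, Demand) + 3  [with Supply=10, Demand=2]  = 13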